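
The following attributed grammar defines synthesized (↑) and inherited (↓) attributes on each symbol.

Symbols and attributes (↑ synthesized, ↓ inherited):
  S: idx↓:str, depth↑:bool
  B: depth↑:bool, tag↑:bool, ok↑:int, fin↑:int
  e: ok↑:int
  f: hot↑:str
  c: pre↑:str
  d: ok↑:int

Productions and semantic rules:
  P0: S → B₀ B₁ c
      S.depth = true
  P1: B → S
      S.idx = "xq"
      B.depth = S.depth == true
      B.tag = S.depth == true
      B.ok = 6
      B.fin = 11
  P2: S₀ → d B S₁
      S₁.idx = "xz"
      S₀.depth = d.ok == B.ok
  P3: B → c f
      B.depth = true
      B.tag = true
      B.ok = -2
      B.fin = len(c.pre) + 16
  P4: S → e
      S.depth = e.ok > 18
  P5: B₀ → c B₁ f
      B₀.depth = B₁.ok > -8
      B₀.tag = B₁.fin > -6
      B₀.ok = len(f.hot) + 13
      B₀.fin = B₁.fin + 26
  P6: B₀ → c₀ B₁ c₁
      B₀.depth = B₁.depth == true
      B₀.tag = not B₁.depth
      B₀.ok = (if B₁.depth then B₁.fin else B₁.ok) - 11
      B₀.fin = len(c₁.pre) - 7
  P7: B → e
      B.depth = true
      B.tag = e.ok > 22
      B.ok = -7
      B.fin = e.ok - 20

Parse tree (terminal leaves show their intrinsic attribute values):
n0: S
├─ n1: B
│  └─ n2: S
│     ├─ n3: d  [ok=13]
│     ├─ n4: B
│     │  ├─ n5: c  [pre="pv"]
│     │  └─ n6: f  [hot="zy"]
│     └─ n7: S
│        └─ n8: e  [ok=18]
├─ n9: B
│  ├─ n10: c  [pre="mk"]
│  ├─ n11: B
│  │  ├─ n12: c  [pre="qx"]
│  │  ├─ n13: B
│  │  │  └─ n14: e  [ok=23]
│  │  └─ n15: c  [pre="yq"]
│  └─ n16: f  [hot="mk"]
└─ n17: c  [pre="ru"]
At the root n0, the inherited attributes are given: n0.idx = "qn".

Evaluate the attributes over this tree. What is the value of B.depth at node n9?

1. n0.idx = "qn"  [given at root]
2. n2.idx = "xq"  ["xq"]
3. n3.ok = 13  [terminal]
4. n5.pre = "pv"  [terminal]
5. n6.hot = "zy"  [terminal]
6. n4.depth = true  [true]
7. n4.tag = true  [true]
8. n4.ok = -2  [-2]
9. n4.fin = 18  [len(c.pre) + 16]
10. n7.idx = "xz"  ["xz"]
11. n8.ok = 18  [terminal]
12. n7.depth = false  [e.ok > 18]
13. n2.depth = false  [d.ok == B.ok]
14. n1.depth = false  [S.depth == true]
15. n1.tag = false  [S.depth == true]
16. n1.ok = 6  [6]
17. n1.fin = 11  [11]
18. n10.pre = "mk"  [terminal]
19. n12.pre = "qx"  [terminal]
20. n14.ok = 23  [terminal]
21. n13.depth = true  [true]
22. n13.tag = true  [e.ok > 22]
23. n13.ok = -7  [-7]
24. n13.fin = 3  [e.ok - 20]
25. n15.pre = "yq"  [terminal]
26. n11.depth = true  [B₁.depth == true]
27. n11.tag = false  [not B₁.depth]
28. n11.ok = -8  [(if B₁.depth then B₁.fin else B₁.ok) - 11]
29. n11.fin = -5  [len(c₁.pre) - 7]
30. n16.hot = "mk"  [terminal]
31. n9.depth = false  [B₁.ok > -8]
32. n9.tag = true  [B₁.fin > -6]
33. n9.ok = 15  [len(f.hot) + 13]
34. n9.fin = 21  [B₁.fin + 26]
35. n17.pre = "ru"  [terminal]
36. n0.depth = true  [true]

false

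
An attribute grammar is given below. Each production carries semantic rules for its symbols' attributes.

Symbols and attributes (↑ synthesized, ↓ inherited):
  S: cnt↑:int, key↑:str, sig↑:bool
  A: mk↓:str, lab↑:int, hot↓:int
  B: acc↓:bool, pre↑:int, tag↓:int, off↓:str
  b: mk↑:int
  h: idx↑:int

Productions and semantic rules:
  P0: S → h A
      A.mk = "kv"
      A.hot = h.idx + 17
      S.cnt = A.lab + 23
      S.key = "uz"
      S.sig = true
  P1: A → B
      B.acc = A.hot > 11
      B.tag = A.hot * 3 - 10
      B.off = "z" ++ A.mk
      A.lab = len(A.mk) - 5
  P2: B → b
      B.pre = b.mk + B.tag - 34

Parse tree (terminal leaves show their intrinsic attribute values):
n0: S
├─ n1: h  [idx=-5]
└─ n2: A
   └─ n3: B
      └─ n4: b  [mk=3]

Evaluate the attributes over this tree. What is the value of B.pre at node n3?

1. n1.idx = -5  [terminal]
2. n2.mk = "kv"  ["kv"]
3. n2.hot = 12  [h.idx + 17]
4. n3.acc = true  [A.hot > 11]
5. n3.tag = 26  [A.hot * 3 - 10]
6. n3.off = "zkv"  ["z" ++ A.mk]
7. n4.mk = 3  [terminal]
8. n3.pre = -5  [b.mk + B.tag - 34]
9. n2.lab = -3  [len(A.mk) - 5]
10. n0.cnt = 20  [A.lab + 23]
11. n0.key = "uz"  ["uz"]
12. n0.sig = true  [true]

-5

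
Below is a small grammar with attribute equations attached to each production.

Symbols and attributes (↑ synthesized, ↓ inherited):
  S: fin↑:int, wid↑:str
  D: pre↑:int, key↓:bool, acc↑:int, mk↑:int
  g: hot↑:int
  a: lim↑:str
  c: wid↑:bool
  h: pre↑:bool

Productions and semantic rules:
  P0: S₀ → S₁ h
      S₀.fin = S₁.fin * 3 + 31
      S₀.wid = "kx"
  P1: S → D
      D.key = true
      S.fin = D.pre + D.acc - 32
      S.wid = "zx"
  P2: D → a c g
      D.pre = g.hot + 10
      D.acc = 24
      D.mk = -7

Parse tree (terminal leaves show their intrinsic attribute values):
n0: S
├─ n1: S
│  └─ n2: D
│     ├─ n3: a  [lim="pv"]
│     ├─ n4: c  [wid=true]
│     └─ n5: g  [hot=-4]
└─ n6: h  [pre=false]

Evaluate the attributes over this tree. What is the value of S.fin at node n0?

25

1. n2.key = true  [true]
2. n3.lim = "pv"  [terminal]
3. n4.wid = true  [terminal]
4. n5.hot = -4  [terminal]
5. n2.pre = 6  [g.hot + 10]
6. n2.acc = 24  [24]
7. n2.mk = -7  [-7]
8. n1.fin = -2  [D.pre + D.acc - 32]
9. n1.wid = "zx"  ["zx"]
10. n6.pre = false  [terminal]
11. n0.fin = 25  [S₁.fin * 3 + 31]
12. n0.wid = "kx"  ["kx"]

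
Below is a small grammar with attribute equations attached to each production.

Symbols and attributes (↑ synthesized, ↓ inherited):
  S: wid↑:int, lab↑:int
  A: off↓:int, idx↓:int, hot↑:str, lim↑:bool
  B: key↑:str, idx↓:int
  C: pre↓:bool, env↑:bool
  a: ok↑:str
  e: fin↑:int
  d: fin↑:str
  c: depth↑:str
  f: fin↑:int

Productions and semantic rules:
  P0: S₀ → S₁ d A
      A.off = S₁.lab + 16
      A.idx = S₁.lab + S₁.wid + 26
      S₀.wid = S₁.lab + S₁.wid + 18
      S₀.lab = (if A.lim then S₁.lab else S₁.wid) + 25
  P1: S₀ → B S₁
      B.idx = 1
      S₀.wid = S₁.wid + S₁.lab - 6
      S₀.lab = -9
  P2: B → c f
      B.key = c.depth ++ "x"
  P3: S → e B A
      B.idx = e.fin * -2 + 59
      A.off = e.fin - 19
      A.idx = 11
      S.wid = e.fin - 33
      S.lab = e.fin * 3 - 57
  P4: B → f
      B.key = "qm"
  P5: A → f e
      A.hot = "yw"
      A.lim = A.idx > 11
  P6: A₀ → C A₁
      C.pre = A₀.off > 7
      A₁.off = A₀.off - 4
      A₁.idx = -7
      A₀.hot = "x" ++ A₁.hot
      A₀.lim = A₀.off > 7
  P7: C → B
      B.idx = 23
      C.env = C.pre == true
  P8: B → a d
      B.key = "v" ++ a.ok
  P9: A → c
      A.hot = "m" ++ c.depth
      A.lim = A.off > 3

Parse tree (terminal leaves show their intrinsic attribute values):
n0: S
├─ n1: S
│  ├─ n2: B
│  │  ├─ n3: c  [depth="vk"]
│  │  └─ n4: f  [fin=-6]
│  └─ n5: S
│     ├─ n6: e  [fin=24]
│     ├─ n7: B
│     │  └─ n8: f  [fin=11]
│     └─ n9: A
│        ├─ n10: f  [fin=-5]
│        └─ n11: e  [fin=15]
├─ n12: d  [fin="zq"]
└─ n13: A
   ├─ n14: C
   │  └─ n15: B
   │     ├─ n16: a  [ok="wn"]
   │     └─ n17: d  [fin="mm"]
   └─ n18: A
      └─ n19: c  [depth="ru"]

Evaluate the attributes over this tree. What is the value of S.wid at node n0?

9

1. n2.idx = 1  [1]
2. n3.depth = "vk"  [terminal]
3. n4.fin = -6  [terminal]
4. n2.key = "vkx"  [c.depth ++ "x"]
5. n6.fin = 24  [terminal]
6. n7.idx = 11  [e.fin * -2 + 59]
7. n8.fin = 11  [terminal]
8. n7.key = "qm"  ["qm"]
9. n9.off = 5  [e.fin - 19]
10. n9.idx = 11  [11]
11. n10.fin = -5  [terminal]
12. n11.fin = 15  [terminal]
13. n9.hot = "yw"  ["yw"]
14. n9.lim = false  [A.idx > 11]
15. n5.wid = -9  [e.fin - 33]
16. n5.lab = 15  [e.fin * 3 - 57]
17. n1.wid = 0  [S₁.wid + S₁.lab - 6]
18. n1.lab = -9  [-9]
19. n12.fin = "zq"  [terminal]
20. n13.off = 7  [S₁.lab + 16]
21. n13.idx = 17  [S₁.lab + S₁.wid + 26]
22. n14.pre = false  [A₀.off > 7]
23. n15.idx = 23  [23]
24. n16.ok = "wn"  [terminal]
25. n17.fin = "mm"  [terminal]
26. n15.key = "vwn"  ["v" ++ a.ok]
27. n14.env = false  [C.pre == true]
28. n18.off = 3  [A₀.off - 4]
29. n18.idx = -7  [-7]
30. n19.depth = "ru"  [terminal]
31. n18.hot = "mru"  ["m" ++ c.depth]
32. n18.lim = false  [A.off > 3]
33. n13.hot = "xmru"  ["x" ++ A₁.hot]
34. n13.lim = false  [A₀.off > 7]
35. n0.wid = 9  [S₁.lab + S₁.wid + 18]
36. n0.lab = 25  [(if A.lim then S₁.lab else S₁.wid) + 25]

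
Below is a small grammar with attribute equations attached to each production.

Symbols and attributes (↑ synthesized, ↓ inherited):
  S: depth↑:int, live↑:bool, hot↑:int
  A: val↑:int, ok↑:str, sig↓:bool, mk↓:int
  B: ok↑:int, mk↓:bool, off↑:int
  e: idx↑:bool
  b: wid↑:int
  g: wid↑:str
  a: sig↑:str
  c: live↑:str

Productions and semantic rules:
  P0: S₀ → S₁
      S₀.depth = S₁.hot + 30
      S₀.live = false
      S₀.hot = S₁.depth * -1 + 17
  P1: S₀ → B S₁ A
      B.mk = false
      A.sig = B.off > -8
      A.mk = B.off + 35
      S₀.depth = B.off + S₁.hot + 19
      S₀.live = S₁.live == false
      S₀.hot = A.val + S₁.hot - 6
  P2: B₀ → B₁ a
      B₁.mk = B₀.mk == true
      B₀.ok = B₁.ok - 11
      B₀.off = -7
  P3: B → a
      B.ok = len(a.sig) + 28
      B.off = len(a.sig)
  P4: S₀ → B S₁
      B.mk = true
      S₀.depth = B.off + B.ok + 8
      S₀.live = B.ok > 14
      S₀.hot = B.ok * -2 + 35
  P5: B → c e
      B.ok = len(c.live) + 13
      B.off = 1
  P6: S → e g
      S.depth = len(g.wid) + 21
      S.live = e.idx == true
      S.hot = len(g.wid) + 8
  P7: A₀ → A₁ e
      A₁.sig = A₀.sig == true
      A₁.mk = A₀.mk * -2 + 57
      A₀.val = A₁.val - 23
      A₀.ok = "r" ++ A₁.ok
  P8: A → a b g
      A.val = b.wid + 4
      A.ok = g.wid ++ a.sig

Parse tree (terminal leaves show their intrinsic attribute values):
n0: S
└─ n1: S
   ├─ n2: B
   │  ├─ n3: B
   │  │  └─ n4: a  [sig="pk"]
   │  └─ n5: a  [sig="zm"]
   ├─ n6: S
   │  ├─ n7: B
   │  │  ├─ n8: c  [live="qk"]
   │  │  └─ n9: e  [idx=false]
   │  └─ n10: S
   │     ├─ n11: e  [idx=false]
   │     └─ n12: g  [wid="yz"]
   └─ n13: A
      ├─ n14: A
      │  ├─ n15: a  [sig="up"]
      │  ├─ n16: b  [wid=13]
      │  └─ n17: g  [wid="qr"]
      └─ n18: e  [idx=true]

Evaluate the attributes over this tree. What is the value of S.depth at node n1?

17

1. n2.mk = false  [false]
2. n3.mk = false  [B₀.mk == true]
3. n4.sig = "pk"  [terminal]
4. n3.ok = 30  [len(a.sig) + 28]
5. n3.off = 2  [len(a.sig)]
6. n5.sig = "zm"  [terminal]
7. n2.ok = 19  [B₁.ok - 11]
8. n2.off = -7  [-7]
9. n7.mk = true  [true]
10. n8.live = "qk"  [terminal]
11. n9.idx = false  [terminal]
12. n7.ok = 15  [len(c.live) + 13]
13. n7.off = 1  [1]
14. n11.idx = false  [terminal]
15. n12.wid = "yz"  [terminal]
16. n10.depth = 23  [len(g.wid) + 21]
17. n10.live = false  [e.idx == true]
18. n10.hot = 10  [len(g.wid) + 8]
19. n6.depth = 24  [B.off + B.ok + 8]
20. n6.live = true  [B.ok > 14]
21. n6.hot = 5  [B.ok * -2 + 35]
22. n13.sig = true  [B.off > -8]
23. n13.mk = 28  [B.off + 35]
24. n14.sig = true  [A₀.sig == true]
25. n14.mk = 1  [A₀.mk * -2 + 57]
26. n15.sig = "up"  [terminal]
27. n16.wid = 13  [terminal]
28. n17.wid = "qr"  [terminal]
29. n14.val = 17  [b.wid + 4]
30. n14.ok = "qrup"  [g.wid ++ a.sig]
31. n18.idx = true  [terminal]
32. n13.val = -6  [A₁.val - 23]
33. n13.ok = "rqrup"  ["r" ++ A₁.ok]
34. n1.depth = 17  [B.off + S₁.hot + 19]
35. n1.live = false  [S₁.live == false]
36. n1.hot = -7  [A.val + S₁.hot - 6]
37. n0.depth = 23  [S₁.hot + 30]
38. n0.live = false  [false]
39. n0.hot = 0  [S₁.depth * -1 + 17]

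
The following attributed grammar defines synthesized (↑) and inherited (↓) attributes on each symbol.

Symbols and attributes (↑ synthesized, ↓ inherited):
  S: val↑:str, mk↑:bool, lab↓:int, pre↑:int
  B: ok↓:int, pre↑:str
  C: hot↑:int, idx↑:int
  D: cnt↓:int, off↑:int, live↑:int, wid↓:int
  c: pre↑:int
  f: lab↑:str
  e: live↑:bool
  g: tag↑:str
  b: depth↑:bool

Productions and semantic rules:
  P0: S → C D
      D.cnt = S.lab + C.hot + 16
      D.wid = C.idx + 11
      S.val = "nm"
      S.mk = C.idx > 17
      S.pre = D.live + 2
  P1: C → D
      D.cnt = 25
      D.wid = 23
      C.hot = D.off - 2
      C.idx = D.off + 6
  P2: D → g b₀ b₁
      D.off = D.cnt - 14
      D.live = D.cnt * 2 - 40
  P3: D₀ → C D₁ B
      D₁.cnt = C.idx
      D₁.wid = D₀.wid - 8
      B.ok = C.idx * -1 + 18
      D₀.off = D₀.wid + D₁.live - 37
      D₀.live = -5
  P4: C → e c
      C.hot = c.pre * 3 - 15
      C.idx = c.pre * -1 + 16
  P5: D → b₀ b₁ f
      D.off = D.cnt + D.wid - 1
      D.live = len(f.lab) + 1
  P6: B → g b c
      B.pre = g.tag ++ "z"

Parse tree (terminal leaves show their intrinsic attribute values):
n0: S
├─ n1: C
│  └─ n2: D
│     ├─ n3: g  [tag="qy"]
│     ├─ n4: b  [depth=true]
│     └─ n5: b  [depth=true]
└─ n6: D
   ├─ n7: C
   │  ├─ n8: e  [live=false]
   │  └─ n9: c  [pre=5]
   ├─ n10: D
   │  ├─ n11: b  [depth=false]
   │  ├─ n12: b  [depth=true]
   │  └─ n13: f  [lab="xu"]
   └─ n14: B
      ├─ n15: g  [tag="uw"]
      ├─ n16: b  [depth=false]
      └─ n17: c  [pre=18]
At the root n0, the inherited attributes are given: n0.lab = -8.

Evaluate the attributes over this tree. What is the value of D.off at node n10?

1. n0.lab = -8  [given at root]
2. n2.cnt = 25  [25]
3. n2.wid = 23  [23]
4. n3.tag = "qy"  [terminal]
5. n4.depth = true  [terminal]
6. n5.depth = true  [terminal]
7. n2.off = 11  [D.cnt - 14]
8. n2.live = 10  [D.cnt * 2 - 40]
9. n1.hot = 9  [D.off - 2]
10. n1.idx = 17  [D.off + 6]
11. n6.cnt = 17  [S.lab + C.hot + 16]
12. n6.wid = 28  [C.idx + 11]
13. n8.live = false  [terminal]
14. n9.pre = 5  [terminal]
15. n7.hot = 0  [c.pre * 3 - 15]
16. n7.idx = 11  [c.pre * -1 + 16]
17. n10.cnt = 11  [C.idx]
18. n10.wid = 20  [D₀.wid - 8]
19. n11.depth = false  [terminal]
20. n12.depth = true  [terminal]
21. n13.lab = "xu"  [terminal]
22. n10.off = 30  [D.cnt + D.wid - 1]
23. n10.live = 3  [len(f.lab) + 1]
24. n14.ok = 7  [C.idx * -1 + 18]
25. n15.tag = "uw"  [terminal]
26. n16.depth = false  [terminal]
27. n17.pre = 18  [terminal]
28. n14.pre = "uwz"  [g.tag ++ "z"]
29. n6.off = -6  [D₀.wid + D₁.live - 37]
30. n6.live = -5  [-5]
31. n0.val = "nm"  ["nm"]
32. n0.mk = false  [C.idx > 17]
33. n0.pre = -3  [D.live + 2]

30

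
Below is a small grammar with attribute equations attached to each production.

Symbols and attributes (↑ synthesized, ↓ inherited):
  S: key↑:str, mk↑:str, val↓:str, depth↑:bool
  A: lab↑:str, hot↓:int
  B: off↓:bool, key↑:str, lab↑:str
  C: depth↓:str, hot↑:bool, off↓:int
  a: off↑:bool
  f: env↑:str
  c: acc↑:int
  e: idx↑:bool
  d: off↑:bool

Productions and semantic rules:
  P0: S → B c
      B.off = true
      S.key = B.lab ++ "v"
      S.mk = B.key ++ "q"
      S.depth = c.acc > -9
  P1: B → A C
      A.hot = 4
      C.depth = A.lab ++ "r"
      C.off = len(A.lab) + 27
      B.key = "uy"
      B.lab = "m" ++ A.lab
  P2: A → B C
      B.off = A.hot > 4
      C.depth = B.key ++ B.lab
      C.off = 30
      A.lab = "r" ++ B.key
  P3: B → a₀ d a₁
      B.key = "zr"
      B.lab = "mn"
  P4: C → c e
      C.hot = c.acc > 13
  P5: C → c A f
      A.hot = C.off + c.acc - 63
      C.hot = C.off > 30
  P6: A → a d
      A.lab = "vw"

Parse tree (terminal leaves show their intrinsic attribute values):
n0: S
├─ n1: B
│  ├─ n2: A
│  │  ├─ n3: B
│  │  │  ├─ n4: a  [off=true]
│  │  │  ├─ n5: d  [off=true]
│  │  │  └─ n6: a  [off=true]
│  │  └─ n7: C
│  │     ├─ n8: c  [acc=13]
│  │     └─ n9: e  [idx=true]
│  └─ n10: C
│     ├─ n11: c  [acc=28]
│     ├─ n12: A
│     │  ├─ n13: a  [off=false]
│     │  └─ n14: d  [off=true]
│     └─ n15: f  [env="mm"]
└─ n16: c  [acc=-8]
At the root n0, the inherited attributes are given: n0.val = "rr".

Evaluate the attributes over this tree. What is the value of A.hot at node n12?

1. n0.val = "rr"  [given at root]
2. n1.off = true  [true]
3. n2.hot = 4  [4]
4. n3.off = false  [A.hot > 4]
5. n4.off = true  [terminal]
6. n5.off = true  [terminal]
7. n6.off = true  [terminal]
8. n3.key = "zr"  ["zr"]
9. n3.lab = "mn"  ["mn"]
10. n7.depth = "zrmn"  [B.key ++ B.lab]
11. n7.off = 30  [30]
12. n8.acc = 13  [terminal]
13. n9.idx = true  [terminal]
14. n7.hot = false  [c.acc > 13]
15. n2.lab = "rzr"  ["r" ++ B.key]
16. n10.depth = "rzrr"  [A.lab ++ "r"]
17. n10.off = 30  [len(A.lab) + 27]
18. n11.acc = 28  [terminal]
19. n12.hot = -5  [C.off + c.acc - 63]
20. n13.off = false  [terminal]
21. n14.off = true  [terminal]
22. n12.lab = "vw"  ["vw"]
23. n15.env = "mm"  [terminal]
24. n10.hot = false  [C.off > 30]
25. n1.key = "uy"  ["uy"]
26. n1.lab = "mrzr"  ["m" ++ A.lab]
27. n16.acc = -8  [terminal]
28. n0.key = "mrzrv"  [B.lab ++ "v"]
29. n0.mk = "uyq"  [B.key ++ "q"]
30. n0.depth = true  [c.acc > -9]

-5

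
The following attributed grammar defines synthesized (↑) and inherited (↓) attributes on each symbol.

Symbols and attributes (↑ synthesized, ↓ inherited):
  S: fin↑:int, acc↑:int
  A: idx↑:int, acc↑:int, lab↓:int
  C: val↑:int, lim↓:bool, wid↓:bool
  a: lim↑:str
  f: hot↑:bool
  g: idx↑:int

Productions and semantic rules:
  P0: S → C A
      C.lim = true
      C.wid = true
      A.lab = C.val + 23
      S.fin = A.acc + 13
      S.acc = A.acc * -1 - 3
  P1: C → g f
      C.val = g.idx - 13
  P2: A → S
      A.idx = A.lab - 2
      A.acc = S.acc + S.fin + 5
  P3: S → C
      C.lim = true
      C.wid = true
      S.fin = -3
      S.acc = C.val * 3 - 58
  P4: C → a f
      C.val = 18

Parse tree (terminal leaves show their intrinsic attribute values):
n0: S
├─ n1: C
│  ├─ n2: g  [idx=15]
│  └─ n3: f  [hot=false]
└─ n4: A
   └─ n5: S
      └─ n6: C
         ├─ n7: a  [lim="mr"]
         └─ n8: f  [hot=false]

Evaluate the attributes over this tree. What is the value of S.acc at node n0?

1. n1.lim = true  [true]
2. n1.wid = true  [true]
3. n2.idx = 15  [terminal]
4. n3.hot = false  [terminal]
5. n1.val = 2  [g.idx - 13]
6. n4.lab = 25  [C.val + 23]
7. n6.lim = true  [true]
8. n6.wid = true  [true]
9. n7.lim = "mr"  [terminal]
10. n8.hot = false  [terminal]
11. n6.val = 18  [18]
12. n5.fin = -3  [-3]
13. n5.acc = -4  [C.val * 3 - 58]
14. n4.idx = 23  [A.lab - 2]
15. n4.acc = -2  [S.acc + S.fin + 5]
16. n0.fin = 11  [A.acc + 13]
17. n0.acc = -1  [A.acc * -1 - 3]

-1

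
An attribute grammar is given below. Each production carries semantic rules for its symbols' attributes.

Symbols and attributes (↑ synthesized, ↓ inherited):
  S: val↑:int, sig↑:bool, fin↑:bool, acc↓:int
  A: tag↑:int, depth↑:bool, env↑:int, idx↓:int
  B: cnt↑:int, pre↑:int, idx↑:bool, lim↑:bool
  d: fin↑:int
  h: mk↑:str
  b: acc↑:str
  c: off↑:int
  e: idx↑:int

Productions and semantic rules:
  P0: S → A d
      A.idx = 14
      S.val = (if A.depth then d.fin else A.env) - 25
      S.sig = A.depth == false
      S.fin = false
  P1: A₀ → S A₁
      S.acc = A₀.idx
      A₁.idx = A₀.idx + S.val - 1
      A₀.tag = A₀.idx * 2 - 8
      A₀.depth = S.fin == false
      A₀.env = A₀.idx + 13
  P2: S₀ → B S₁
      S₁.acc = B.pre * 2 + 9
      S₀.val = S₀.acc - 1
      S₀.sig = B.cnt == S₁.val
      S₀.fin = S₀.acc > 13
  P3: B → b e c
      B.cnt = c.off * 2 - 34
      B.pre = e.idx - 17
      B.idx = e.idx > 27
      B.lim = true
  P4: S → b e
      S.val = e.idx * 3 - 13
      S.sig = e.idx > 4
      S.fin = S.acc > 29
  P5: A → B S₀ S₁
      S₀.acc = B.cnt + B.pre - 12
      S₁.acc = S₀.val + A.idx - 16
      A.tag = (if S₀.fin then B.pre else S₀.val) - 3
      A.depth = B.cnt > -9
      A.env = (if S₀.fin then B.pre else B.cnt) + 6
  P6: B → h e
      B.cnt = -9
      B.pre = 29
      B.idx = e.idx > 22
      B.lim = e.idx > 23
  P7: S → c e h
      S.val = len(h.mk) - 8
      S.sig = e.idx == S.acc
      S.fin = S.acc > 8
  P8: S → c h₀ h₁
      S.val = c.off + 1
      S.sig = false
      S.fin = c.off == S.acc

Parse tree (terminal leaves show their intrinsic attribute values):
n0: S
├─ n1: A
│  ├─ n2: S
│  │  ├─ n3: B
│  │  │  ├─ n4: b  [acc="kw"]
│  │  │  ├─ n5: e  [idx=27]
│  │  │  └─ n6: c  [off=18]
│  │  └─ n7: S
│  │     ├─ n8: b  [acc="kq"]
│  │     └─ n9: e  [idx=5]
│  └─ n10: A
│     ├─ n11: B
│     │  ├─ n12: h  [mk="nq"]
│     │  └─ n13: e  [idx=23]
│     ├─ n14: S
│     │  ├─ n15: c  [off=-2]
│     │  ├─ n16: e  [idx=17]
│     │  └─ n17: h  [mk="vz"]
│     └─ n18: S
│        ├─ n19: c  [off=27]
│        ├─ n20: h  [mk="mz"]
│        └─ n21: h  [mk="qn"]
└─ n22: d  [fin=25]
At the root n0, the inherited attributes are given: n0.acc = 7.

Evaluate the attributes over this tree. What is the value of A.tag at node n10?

1. n0.acc = 7  [given at root]
2. n1.idx = 14  [14]
3. n2.acc = 14  [A₀.idx]
4. n4.acc = "kw"  [terminal]
5. n5.idx = 27  [terminal]
6. n6.off = 18  [terminal]
7. n3.cnt = 2  [c.off * 2 - 34]
8. n3.pre = 10  [e.idx - 17]
9. n3.idx = false  [e.idx > 27]
10. n3.lim = true  [true]
11. n7.acc = 29  [B.pre * 2 + 9]
12. n8.acc = "kq"  [terminal]
13. n9.idx = 5  [terminal]
14. n7.val = 2  [e.idx * 3 - 13]
15. n7.sig = true  [e.idx > 4]
16. n7.fin = false  [S.acc > 29]
17. n2.val = 13  [S₀.acc - 1]
18. n2.sig = true  [B.cnt == S₁.val]
19. n2.fin = true  [S₀.acc > 13]
20. n10.idx = 26  [A₀.idx + S.val - 1]
21. n12.mk = "nq"  [terminal]
22. n13.idx = 23  [terminal]
23. n11.cnt = -9  [-9]
24. n11.pre = 29  [29]
25. n11.idx = true  [e.idx > 22]
26. n11.lim = false  [e.idx > 23]
27. n14.acc = 8  [B.cnt + B.pre - 12]
28. n15.off = -2  [terminal]
29. n16.idx = 17  [terminal]
30. n17.mk = "vz"  [terminal]
31. n14.val = -6  [len(h.mk) - 8]
32. n14.sig = false  [e.idx == S.acc]
33. n14.fin = false  [S.acc > 8]
34. n18.acc = 4  [S₀.val + A.idx - 16]
35. n19.off = 27  [terminal]
36. n20.mk = "mz"  [terminal]
37. n21.mk = "qn"  [terminal]
38. n18.val = 28  [c.off + 1]
39. n18.sig = false  [false]
40. n18.fin = false  [c.off == S.acc]
41. n10.tag = -9  [(if S₀.fin then B.pre else S₀.val) - 3]
42. n10.depth = false  [B.cnt > -9]
43. n10.env = -3  [(if S₀.fin then B.pre else B.cnt) + 6]
44. n1.tag = 20  [A₀.idx * 2 - 8]
45. n1.depth = false  [S.fin == false]
46. n1.env = 27  [A₀.idx + 13]
47. n22.fin = 25  [terminal]
48. n0.val = 2  [(if A.depth then d.fin else A.env) - 25]
49. n0.sig = true  [A.depth == false]
50. n0.fin = false  [false]

-9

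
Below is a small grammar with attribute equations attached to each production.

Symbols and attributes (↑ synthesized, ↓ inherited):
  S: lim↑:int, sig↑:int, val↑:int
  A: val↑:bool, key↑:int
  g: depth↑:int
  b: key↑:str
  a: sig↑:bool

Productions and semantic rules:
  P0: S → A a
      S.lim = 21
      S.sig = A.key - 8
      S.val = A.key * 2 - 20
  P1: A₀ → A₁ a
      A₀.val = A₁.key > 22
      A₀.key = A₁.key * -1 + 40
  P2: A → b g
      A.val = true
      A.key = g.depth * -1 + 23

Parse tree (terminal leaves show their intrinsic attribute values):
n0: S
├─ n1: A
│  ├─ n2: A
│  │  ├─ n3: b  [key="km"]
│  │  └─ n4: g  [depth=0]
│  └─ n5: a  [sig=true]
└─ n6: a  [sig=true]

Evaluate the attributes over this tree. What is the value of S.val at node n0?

1. n3.key = "km"  [terminal]
2. n4.depth = 0  [terminal]
3. n2.val = true  [true]
4. n2.key = 23  [g.depth * -1 + 23]
5. n5.sig = true  [terminal]
6. n1.val = true  [A₁.key > 22]
7. n1.key = 17  [A₁.key * -1 + 40]
8. n6.sig = true  [terminal]
9. n0.lim = 21  [21]
10. n0.sig = 9  [A.key - 8]
11. n0.val = 14  [A.key * 2 - 20]

14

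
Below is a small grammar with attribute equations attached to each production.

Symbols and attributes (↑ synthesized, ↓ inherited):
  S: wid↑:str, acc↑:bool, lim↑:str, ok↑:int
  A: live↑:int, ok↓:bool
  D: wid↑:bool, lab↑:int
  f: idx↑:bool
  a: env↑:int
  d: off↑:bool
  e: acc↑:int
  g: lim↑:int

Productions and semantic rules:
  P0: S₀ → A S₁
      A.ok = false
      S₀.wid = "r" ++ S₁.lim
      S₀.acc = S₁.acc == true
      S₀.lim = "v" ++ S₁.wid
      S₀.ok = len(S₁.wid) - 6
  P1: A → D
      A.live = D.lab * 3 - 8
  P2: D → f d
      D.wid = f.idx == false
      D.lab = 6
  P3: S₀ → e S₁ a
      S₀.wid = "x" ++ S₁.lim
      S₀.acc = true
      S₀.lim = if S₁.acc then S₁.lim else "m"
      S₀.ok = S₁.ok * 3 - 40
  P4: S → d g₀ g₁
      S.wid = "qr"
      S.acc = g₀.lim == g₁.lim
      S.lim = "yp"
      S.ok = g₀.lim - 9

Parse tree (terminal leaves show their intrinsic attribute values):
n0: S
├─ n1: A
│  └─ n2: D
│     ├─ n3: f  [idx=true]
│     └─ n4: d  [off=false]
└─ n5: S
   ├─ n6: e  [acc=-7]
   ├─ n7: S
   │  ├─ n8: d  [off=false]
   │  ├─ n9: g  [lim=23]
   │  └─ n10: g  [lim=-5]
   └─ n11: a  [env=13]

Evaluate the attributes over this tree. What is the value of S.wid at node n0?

1. n1.ok = false  [false]
2. n3.idx = true  [terminal]
3. n4.off = false  [terminal]
4. n2.wid = false  [f.idx == false]
5. n2.lab = 6  [6]
6. n1.live = 10  [D.lab * 3 - 8]
7. n6.acc = -7  [terminal]
8. n8.off = false  [terminal]
9. n9.lim = 23  [terminal]
10. n10.lim = -5  [terminal]
11. n7.wid = "qr"  ["qr"]
12. n7.acc = false  [g₀.lim == g₁.lim]
13. n7.lim = "yp"  ["yp"]
14. n7.ok = 14  [g₀.lim - 9]
15. n11.env = 13  [terminal]
16. n5.wid = "xyp"  ["x" ++ S₁.lim]
17. n5.acc = true  [true]
18. n5.lim = "m"  [if S₁.acc then S₁.lim else "m"]
19. n5.ok = 2  [S₁.ok * 3 - 40]
20. n0.wid = "rm"  ["r" ++ S₁.lim]
21. n0.acc = true  [S₁.acc == true]
22. n0.lim = "vxyp"  ["v" ++ S₁.wid]
23. n0.ok = -3  [len(S₁.wid) - 6]

"rm"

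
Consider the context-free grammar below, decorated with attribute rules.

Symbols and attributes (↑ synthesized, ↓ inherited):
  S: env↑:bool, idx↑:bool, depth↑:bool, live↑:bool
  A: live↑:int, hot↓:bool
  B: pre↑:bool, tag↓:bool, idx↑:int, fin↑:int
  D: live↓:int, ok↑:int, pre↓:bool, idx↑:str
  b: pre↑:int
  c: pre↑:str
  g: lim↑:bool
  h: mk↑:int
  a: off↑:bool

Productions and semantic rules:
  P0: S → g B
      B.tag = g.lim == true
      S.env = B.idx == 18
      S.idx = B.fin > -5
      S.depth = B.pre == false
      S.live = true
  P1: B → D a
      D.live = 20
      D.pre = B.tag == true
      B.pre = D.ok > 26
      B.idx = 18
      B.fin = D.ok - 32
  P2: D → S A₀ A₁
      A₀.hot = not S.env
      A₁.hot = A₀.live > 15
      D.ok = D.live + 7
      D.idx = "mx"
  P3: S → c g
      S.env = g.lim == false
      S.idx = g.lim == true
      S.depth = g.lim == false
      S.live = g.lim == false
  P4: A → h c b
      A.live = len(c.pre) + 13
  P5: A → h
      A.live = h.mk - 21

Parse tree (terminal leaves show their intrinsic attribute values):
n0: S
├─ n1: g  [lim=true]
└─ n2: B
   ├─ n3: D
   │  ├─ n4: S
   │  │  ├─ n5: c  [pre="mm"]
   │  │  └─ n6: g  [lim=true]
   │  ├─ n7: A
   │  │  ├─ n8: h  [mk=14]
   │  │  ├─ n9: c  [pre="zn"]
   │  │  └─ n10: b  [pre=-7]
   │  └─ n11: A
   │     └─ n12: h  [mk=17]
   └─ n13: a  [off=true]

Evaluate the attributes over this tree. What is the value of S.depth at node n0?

false

1. n1.lim = true  [terminal]
2. n2.tag = true  [g.lim == true]
3. n3.live = 20  [20]
4. n3.pre = true  [B.tag == true]
5. n5.pre = "mm"  [terminal]
6. n6.lim = true  [terminal]
7. n4.env = false  [g.lim == false]
8. n4.idx = true  [g.lim == true]
9. n4.depth = false  [g.lim == false]
10. n4.live = false  [g.lim == false]
11. n7.hot = true  [not S.env]
12. n8.mk = 14  [terminal]
13. n9.pre = "zn"  [terminal]
14. n10.pre = -7  [terminal]
15. n7.live = 15  [len(c.pre) + 13]
16. n11.hot = false  [A₀.live > 15]
17. n12.mk = 17  [terminal]
18. n11.live = -4  [h.mk - 21]
19. n3.ok = 27  [D.live + 7]
20. n3.idx = "mx"  ["mx"]
21. n13.off = true  [terminal]
22. n2.pre = true  [D.ok > 26]
23. n2.idx = 18  [18]
24. n2.fin = -5  [D.ok - 32]
25. n0.env = true  [B.idx == 18]
26. n0.idx = false  [B.fin > -5]
27. n0.depth = false  [B.pre == false]
28. n0.live = true  [true]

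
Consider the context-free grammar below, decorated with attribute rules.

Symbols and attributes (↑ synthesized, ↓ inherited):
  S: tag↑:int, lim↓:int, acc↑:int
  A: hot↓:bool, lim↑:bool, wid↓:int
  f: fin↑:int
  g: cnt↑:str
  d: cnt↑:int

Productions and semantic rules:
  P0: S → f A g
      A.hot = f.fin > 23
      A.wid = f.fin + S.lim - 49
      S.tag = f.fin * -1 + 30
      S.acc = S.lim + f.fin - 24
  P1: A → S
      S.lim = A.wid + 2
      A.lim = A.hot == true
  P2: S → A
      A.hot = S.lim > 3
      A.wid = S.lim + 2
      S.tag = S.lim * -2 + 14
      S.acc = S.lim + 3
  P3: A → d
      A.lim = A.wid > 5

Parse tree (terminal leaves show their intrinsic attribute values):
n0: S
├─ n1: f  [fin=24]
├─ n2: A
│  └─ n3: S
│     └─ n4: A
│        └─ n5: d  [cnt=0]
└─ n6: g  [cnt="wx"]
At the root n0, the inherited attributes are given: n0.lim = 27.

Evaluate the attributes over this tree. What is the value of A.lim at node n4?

1. n0.lim = 27  [given at root]
2. n1.fin = 24  [terminal]
3. n2.hot = true  [f.fin > 23]
4. n2.wid = 2  [f.fin + S.lim - 49]
5. n3.lim = 4  [A.wid + 2]
6. n4.hot = true  [S.lim > 3]
7. n4.wid = 6  [S.lim + 2]
8. n5.cnt = 0  [terminal]
9. n4.lim = true  [A.wid > 5]
10. n3.tag = 6  [S.lim * -2 + 14]
11. n3.acc = 7  [S.lim + 3]
12. n2.lim = true  [A.hot == true]
13. n6.cnt = "wx"  [terminal]
14. n0.tag = 6  [f.fin * -1 + 30]
15. n0.acc = 27  [S.lim + f.fin - 24]

true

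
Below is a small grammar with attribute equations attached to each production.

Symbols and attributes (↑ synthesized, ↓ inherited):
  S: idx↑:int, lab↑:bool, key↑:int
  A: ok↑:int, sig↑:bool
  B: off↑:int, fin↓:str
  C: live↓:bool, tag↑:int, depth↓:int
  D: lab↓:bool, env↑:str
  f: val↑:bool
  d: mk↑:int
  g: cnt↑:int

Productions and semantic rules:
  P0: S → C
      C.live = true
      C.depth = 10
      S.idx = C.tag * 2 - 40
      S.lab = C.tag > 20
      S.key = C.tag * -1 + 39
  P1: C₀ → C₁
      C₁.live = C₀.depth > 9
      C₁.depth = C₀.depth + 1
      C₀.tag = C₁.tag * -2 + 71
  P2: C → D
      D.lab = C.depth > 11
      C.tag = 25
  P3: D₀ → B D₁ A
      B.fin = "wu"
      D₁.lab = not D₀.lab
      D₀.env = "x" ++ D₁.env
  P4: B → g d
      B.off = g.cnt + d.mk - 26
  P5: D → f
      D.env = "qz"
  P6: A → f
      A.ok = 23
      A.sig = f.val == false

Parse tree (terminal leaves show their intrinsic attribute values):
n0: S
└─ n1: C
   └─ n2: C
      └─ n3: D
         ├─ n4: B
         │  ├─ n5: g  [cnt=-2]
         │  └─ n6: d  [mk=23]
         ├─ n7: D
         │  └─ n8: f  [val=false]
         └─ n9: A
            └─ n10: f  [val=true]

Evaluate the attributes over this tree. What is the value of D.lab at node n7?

true

1. n1.live = true  [true]
2. n1.depth = 10  [10]
3. n2.live = true  [C₀.depth > 9]
4. n2.depth = 11  [C₀.depth + 1]
5. n3.lab = false  [C.depth > 11]
6. n4.fin = "wu"  ["wu"]
7. n5.cnt = -2  [terminal]
8. n6.mk = 23  [terminal]
9. n4.off = -5  [g.cnt + d.mk - 26]
10. n7.lab = true  [not D₀.lab]
11. n8.val = false  [terminal]
12. n7.env = "qz"  ["qz"]
13. n10.val = true  [terminal]
14. n9.ok = 23  [23]
15. n9.sig = false  [f.val == false]
16. n3.env = "xqz"  ["x" ++ D₁.env]
17. n2.tag = 25  [25]
18. n1.tag = 21  [C₁.tag * -2 + 71]
19. n0.idx = 2  [C.tag * 2 - 40]
20. n0.lab = true  [C.tag > 20]
21. n0.key = 18  [C.tag * -1 + 39]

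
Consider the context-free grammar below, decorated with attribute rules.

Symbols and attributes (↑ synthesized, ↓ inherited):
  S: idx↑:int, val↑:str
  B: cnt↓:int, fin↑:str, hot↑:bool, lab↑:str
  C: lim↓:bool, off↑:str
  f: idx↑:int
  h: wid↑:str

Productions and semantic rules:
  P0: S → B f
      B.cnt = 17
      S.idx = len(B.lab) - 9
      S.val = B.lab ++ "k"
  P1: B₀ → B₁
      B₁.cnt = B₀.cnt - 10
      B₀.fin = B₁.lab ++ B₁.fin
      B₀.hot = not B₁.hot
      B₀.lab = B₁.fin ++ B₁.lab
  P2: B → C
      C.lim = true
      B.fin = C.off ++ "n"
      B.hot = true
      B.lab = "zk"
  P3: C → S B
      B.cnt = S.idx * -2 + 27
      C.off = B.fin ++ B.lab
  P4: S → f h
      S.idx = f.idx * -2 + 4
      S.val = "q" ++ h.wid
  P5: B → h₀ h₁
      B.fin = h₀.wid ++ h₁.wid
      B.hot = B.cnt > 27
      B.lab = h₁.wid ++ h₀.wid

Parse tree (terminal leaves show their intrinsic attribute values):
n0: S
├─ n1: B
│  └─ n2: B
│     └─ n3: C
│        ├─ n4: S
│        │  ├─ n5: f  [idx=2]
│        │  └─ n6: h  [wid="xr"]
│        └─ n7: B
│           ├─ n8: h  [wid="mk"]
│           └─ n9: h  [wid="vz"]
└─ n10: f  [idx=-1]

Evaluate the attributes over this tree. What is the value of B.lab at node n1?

1. n1.cnt = 17  [17]
2. n2.cnt = 7  [B₀.cnt - 10]
3. n3.lim = true  [true]
4. n5.idx = 2  [terminal]
5. n6.wid = "xr"  [terminal]
6. n4.idx = 0  [f.idx * -2 + 4]
7. n4.val = "qxr"  ["q" ++ h.wid]
8. n7.cnt = 27  [S.idx * -2 + 27]
9. n8.wid = "mk"  [terminal]
10. n9.wid = "vz"  [terminal]
11. n7.fin = "mkvz"  [h₀.wid ++ h₁.wid]
12. n7.hot = false  [B.cnt > 27]
13. n7.lab = "vzmk"  [h₁.wid ++ h₀.wid]
14. n3.off = "mkvzvzmk"  [B.fin ++ B.lab]
15. n2.fin = "mkvzvzmkn"  [C.off ++ "n"]
16. n2.hot = true  [true]
17. n2.lab = "zk"  ["zk"]
18. n1.fin = "zkmkvzvzmkn"  [B₁.lab ++ B₁.fin]
19. n1.hot = false  [not B₁.hot]
20. n1.lab = "mkvzvzmknzk"  [B₁.fin ++ B₁.lab]
21. n10.idx = -1  [terminal]
22. n0.idx = 2  [len(B.lab) - 9]
23. n0.val = "mkvzvzmknzkk"  [B.lab ++ "k"]

"mkvzvzmknzk"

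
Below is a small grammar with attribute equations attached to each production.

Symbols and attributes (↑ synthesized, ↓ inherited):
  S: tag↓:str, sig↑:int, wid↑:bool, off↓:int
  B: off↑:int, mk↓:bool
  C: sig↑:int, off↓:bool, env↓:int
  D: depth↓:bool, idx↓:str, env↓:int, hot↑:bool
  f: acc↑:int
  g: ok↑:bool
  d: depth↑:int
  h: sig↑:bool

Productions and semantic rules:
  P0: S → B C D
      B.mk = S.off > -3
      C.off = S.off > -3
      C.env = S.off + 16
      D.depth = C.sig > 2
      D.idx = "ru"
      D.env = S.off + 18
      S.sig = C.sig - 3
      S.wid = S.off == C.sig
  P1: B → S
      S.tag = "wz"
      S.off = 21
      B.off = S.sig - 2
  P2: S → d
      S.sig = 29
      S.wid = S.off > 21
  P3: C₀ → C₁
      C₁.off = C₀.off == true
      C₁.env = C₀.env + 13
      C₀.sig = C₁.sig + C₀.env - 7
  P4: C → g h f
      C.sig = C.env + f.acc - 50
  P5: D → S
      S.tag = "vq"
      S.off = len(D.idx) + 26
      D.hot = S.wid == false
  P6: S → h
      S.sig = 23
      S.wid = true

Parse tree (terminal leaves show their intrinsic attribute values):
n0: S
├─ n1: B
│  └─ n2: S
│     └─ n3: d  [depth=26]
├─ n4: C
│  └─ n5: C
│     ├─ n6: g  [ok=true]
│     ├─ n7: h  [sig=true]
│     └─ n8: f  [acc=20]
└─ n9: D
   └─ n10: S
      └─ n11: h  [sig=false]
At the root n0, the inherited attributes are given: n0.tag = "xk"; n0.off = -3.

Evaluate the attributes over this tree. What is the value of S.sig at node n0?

-1

1. n0.tag = "xk"  [given at root]
2. n0.off = -3  [given at root]
3. n1.mk = false  [S.off > -3]
4. n2.tag = "wz"  ["wz"]
5. n2.off = 21  [21]
6. n3.depth = 26  [terminal]
7. n2.sig = 29  [29]
8. n2.wid = false  [S.off > 21]
9. n1.off = 27  [S.sig - 2]
10. n4.off = false  [S.off > -3]
11. n4.env = 13  [S.off + 16]
12. n5.off = false  [C₀.off == true]
13. n5.env = 26  [C₀.env + 13]
14. n6.ok = true  [terminal]
15. n7.sig = true  [terminal]
16. n8.acc = 20  [terminal]
17. n5.sig = -4  [C.env + f.acc - 50]
18. n4.sig = 2  [C₁.sig + C₀.env - 7]
19. n9.depth = false  [C.sig > 2]
20. n9.idx = "ru"  ["ru"]
21. n9.env = 15  [S.off + 18]
22. n10.tag = "vq"  ["vq"]
23. n10.off = 28  [len(D.idx) + 26]
24. n11.sig = false  [terminal]
25. n10.sig = 23  [23]
26. n10.wid = true  [true]
27. n9.hot = false  [S.wid == false]
28. n0.sig = -1  [C.sig - 3]
29. n0.wid = false  [S.off == C.sig]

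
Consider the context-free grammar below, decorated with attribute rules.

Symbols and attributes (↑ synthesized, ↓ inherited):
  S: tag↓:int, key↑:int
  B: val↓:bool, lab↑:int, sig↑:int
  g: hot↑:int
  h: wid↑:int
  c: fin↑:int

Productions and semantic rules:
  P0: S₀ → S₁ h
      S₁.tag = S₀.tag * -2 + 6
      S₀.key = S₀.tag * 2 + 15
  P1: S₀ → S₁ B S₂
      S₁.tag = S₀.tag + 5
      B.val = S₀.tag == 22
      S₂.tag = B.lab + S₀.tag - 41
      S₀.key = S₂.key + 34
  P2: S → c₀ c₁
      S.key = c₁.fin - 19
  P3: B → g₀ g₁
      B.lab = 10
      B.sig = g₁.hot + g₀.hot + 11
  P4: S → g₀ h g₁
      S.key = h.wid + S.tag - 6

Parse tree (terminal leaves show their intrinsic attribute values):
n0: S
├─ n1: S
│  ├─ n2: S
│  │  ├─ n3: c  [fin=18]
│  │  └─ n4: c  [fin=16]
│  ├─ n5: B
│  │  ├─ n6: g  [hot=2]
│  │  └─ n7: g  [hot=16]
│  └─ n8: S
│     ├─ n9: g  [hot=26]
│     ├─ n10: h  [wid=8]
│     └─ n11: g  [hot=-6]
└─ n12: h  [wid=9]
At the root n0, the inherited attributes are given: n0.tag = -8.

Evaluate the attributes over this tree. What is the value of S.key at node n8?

-7

1. n0.tag = -8  [given at root]
2. n1.tag = 22  [S₀.tag * -2 + 6]
3. n2.tag = 27  [S₀.tag + 5]
4. n3.fin = 18  [terminal]
5. n4.fin = 16  [terminal]
6. n2.key = -3  [c₁.fin - 19]
7. n5.val = true  [S₀.tag == 22]
8. n6.hot = 2  [terminal]
9. n7.hot = 16  [terminal]
10. n5.lab = 10  [10]
11. n5.sig = 29  [g₁.hot + g₀.hot + 11]
12. n8.tag = -9  [B.lab + S₀.tag - 41]
13. n9.hot = 26  [terminal]
14. n10.wid = 8  [terminal]
15. n11.hot = -6  [terminal]
16. n8.key = -7  [h.wid + S.tag - 6]
17. n1.key = 27  [S₂.key + 34]
18. n12.wid = 9  [terminal]
19. n0.key = -1  [S₀.tag * 2 + 15]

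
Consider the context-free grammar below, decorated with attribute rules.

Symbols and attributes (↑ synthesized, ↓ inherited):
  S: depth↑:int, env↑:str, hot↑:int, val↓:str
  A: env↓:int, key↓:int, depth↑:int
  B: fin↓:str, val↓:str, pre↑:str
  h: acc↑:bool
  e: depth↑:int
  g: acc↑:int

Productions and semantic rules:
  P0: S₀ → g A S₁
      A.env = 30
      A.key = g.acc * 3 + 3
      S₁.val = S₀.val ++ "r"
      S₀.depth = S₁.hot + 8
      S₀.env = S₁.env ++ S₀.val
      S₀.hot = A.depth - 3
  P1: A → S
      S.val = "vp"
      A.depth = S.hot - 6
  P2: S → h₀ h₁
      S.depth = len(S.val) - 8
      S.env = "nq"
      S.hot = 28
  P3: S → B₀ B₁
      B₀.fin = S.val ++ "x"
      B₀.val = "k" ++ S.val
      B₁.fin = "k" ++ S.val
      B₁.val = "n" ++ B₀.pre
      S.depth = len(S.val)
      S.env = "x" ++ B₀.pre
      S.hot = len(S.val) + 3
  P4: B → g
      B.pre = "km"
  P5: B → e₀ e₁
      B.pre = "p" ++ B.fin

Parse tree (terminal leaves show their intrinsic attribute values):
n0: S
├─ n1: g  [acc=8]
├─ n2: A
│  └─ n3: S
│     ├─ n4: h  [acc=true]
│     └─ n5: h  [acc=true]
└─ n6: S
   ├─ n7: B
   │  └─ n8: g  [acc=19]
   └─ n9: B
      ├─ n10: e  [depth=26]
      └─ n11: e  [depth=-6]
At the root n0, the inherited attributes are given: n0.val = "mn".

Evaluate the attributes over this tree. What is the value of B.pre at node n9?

"pkmnr"

1. n0.val = "mn"  [given at root]
2. n1.acc = 8  [terminal]
3. n2.env = 30  [30]
4. n2.key = 27  [g.acc * 3 + 3]
5. n3.val = "vp"  ["vp"]
6. n4.acc = true  [terminal]
7. n5.acc = true  [terminal]
8. n3.depth = -6  [len(S.val) - 8]
9. n3.env = "nq"  ["nq"]
10. n3.hot = 28  [28]
11. n2.depth = 22  [S.hot - 6]
12. n6.val = "mnr"  [S₀.val ++ "r"]
13. n7.fin = "mnrx"  [S.val ++ "x"]
14. n7.val = "kmnr"  ["k" ++ S.val]
15. n8.acc = 19  [terminal]
16. n7.pre = "km"  ["km"]
17. n9.fin = "kmnr"  ["k" ++ S.val]
18. n9.val = "nkm"  ["n" ++ B₀.pre]
19. n10.depth = 26  [terminal]
20. n11.depth = -6  [terminal]
21. n9.pre = "pkmnr"  ["p" ++ B.fin]
22. n6.depth = 3  [len(S.val)]
23. n6.env = "xkm"  ["x" ++ B₀.pre]
24. n6.hot = 6  [len(S.val) + 3]
25. n0.depth = 14  [S₁.hot + 8]
26. n0.env = "xkmmn"  [S₁.env ++ S₀.val]
27. n0.hot = 19  [A.depth - 3]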